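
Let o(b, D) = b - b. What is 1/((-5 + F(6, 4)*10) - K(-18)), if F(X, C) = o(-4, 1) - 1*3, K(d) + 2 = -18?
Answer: -1/15 ≈ -0.066667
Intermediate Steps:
K(d) = -20 (K(d) = -2 - 18 = -20)
o(b, D) = 0
F(X, C) = -3 (F(X, C) = 0 - 1*3 = 0 - 3 = -3)
1/((-5 + F(6, 4)*10) - K(-18)) = 1/((-5 - 3*10) - 1*(-20)) = 1/((-5 - 30) + 20) = 1/(-35 + 20) = 1/(-15) = -1/15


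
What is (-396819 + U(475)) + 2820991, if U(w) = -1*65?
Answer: 2424107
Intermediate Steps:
U(w) = -65
(-396819 + U(475)) + 2820991 = (-396819 - 65) + 2820991 = -396884 + 2820991 = 2424107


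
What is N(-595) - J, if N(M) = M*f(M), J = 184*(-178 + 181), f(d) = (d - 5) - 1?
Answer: 357043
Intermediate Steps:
f(d) = -6 + d (f(d) = (-5 + d) - 1 = -6 + d)
J = 552 (J = 184*3 = 552)
N(M) = M*(-6 + M)
N(-595) - J = -595*(-6 - 595) - 1*552 = -595*(-601) - 552 = 357595 - 552 = 357043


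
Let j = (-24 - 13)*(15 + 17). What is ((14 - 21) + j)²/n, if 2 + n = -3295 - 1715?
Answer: -1418481/5012 ≈ -283.02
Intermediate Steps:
j = -1184 (j = -37*32 = -1184)
n = -5012 (n = -2 + (-3295 - 1715) = -2 - 5010 = -5012)
((14 - 21) + j)²/n = ((14 - 21) - 1184)²/(-5012) = (-7 - 1184)²*(-1/5012) = (-1191)²*(-1/5012) = 1418481*(-1/5012) = -1418481/5012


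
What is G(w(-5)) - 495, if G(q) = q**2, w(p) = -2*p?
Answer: -395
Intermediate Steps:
G(w(-5)) - 495 = (-2*(-5))**2 - 495 = 10**2 - 495 = 100 - 495 = -395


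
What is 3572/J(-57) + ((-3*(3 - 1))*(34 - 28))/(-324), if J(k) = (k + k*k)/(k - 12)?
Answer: -9715/126 ≈ -77.103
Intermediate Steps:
J(k) = (k + k²)/(-12 + k)
3572/J(-57) + ((-3*(3 - 1))*(34 - 28))/(-324) = 3572/((-57*(1 - 57)/(-12 - 57))) + ((-3*(3 - 1))*(34 - 28))/(-324) = 3572/((-57*(-56)/(-69))) + (-3*2*6)*(-1/324) = 3572/((-57*(-1/69)*(-56))) - 6*6*(-1/324) = 3572/(-1064/23) - 36*(-1/324) = 3572*(-23/1064) + ⅑ = -1081/14 + ⅑ = -9715/126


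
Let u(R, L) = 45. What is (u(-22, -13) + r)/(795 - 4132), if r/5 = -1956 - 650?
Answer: 12985/3337 ≈ 3.8912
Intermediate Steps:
r = -13030 (r = 5*(-1956 - 650) = 5*(-2606) = -13030)
(u(-22, -13) + r)/(795 - 4132) = (45 - 13030)/(795 - 4132) = -12985/(-3337) = -12985*(-1/3337) = 12985/3337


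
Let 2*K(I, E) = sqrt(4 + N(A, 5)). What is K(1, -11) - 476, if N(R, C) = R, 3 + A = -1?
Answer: -476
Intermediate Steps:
A = -4 (A = -3 - 1 = -4)
K(I, E) = 0 (K(I, E) = sqrt(4 - 4)/2 = sqrt(0)/2 = (1/2)*0 = 0)
K(1, -11) - 476 = 0 - 476 = -476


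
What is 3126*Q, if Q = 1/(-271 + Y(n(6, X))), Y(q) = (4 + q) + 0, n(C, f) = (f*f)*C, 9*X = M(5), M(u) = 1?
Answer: -84402/7207 ≈ -11.711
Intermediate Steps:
X = ⅑ (X = (⅑)*1 = ⅑ ≈ 0.11111)
n(C, f) = C*f² (n(C, f) = f²*C = C*f²)
Y(q) = 4 + q
Q = -27/7207 (Q = 1/(-271 + (4 + 6*(⅑)²)) = 1/(-271 + (4 + 6*(1/81))) = 1/(-271 + (4 + 2/27)) = 1/(-271 + 110/27) = 1/(-7207/27) = -27/7207 ≈ -0.0037464)
3126*Q = 3126*(-27/7207) = -84402/7207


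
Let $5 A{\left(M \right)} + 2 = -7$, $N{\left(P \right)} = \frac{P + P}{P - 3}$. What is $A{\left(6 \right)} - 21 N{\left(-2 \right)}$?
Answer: $- \frac{93}{5} \approx -18.6$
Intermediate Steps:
$N{\left(P \right)} = \frac{2 P}{-3 + P}$
$A{\left(M \right)} = - \frac{9}{5}$ ($A{\left(M \right)} = - \frac{2}{5} + \frac{1}{5} \left(-7\right) = - \frac{2}{5} - \frac{7}{5} = - \frac{9}{5}$)
$A{\left(6 \right)} - 21 N{\left(-2 \right)} = - \frac{9}{5} - 21 \cdot 2 \left(-2\right) \frac{1}{-3 - 2} = - \frac{9}{5} - 21 \cdot 2 \left(-2\right) \frac{1}{-5} = - \frac{9}{5} - 21 \cdot 2 \left(-2\right) \left(- \frac{1}{5}\right) = - \frac{9}{5} - \frac{84}{5} = - \frac{93}{5}$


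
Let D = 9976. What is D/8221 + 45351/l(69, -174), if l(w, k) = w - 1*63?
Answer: 124296809/16442 ≈ 7559.7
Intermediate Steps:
l(w, k) = -63 + w (l(w, k) = w - 63 = -63 + w)
D/8221 + 45351/l(69, -174) = 9976/8221 + 45351/(-63 + 69) = 9976*(1/8221) + 45351/6 = 9976/8221 + 45351*(⅙) = 9976/8221 + 15117/2 = 124296809/16442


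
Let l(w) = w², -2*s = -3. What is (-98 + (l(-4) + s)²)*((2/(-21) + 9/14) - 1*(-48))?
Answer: 242641/24 ≈ 10110.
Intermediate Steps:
s = 3/2 (s = -½*(-3) = 3/2 ≈ 1.5000)
(-98 + (l(-4) + s)²)*((2/(-21) + 9/14) - 1*(-48)) = (-98 + ((-4)² + 3/2)²)*((2/(-21) + 9/14) - 1*(-48)) = (-98 + (16 + 3/2)²)*((2*(-1/21) + 9*(1/14)) + 48) = (-98 + (35/2)²)*((-2/21 + 9/14) + 48) = (-98 + 1225/4)*(23/42 + 48) = (833/4)*(2039/42) = 242641/24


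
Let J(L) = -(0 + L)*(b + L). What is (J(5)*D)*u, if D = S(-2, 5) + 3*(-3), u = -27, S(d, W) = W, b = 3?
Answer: -4320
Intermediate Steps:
J(L) = -L*(3 + L) (J(L) = -(0 + L)*(3 + L) = -L*(3 + L))
D = -4 (D = 5 + 3*(-3) = 5 - 9 = -4)
(J(5)*D)*u = (-1*5*(3 + 5)*(-4))*(-27) = (-1*5*8*(-4))*(-27) = -40*(-4)*(-27) = 160*(-27) = -4320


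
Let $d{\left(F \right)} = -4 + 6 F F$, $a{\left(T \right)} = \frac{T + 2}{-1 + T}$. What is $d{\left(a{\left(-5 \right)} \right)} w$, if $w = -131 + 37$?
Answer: $235$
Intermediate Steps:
$a{\left(T \right)} = \frac{2 + T}{-1 + T}$
$d{\left(F \right)} = -4 + 6 F^{2}$
$w = -94$
$d{\left(a{\left(-5 \right)} \right)} w = \left(-4 + 6 \left(\frac{2 - 5}{-1 - 5}\right)^{2}\right) \left(-94\right) = \left(-4 + 6 \left(\frac{1}{-6} \left(-3\right)\right)^{2}\right) \left(-94\right) = \left(-4 + 6 \left(\left(- \frac{1}{6}\right) \left(-3\right)\right)^{2}\right) \left(-94\right) = \left(-4 + \frac{6}{4}\right) \left(-94\right) = \left(-4 + 6 \cdot \frac{1}{4}\right) \left(-94\right) = \left(-4 + \frac{3}{2}\right) \left(-94\right) = \left(- \frac{5}{2}\right) \left(-94\right) = 235$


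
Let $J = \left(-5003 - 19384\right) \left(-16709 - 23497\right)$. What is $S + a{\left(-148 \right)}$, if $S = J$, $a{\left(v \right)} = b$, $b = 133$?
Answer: $980503855$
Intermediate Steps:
$a{\left(v \right)} = 133$
$J = 980503722$ ($J = \left(-24387\right) \left(-40206\right) = 980503722$)
$S = 980503722$
$S + a{\left(-148 \right)} = 980503722 + 133 = 980503855$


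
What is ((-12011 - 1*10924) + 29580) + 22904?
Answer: 29549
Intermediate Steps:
((-12011 - 1*10924) + 29580) + 22904 = ((-12011 - 10924) + 29580) + 22904 = (-22935 + 29580) + 22904 = 6645 + 22904 = 29549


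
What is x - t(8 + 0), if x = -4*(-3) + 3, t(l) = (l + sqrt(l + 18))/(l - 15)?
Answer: 113/7 + sqrt(26)/7 ≈ 16.871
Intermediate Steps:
t(l) = (l + sqrt(18 + l))/(-15 + l)
x = 15 (x = 12 + 3 = 15)
x - t(8 + 0) = 15 - ((8 + 0) + sqrt(18 + (8 + 0)))/(-15 + (8 + 0)) = 15 - (8 + sqrt(18 + 8))/(-15 + 8) = 15 - (8 + sqrt(26))/(-7) = 15 - (-1)*(8 + sqrt(26))/7 = 15 - (-8/7 - sqrt(26)/7) = 15 + (8/7 + sqrt(26)/7) = 113/7 + sqrt(26)/7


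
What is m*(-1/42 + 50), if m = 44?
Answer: 46178/21 ≈ 2199.0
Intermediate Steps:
m*(-1/42 + 50) = 44*(-1/42 + 50) = 44*(2099/42) = 46178/21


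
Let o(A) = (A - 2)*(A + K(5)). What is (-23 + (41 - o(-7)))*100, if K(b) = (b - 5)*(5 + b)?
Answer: -4500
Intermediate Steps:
K(b) = (-5 + b)*(5 + b)
o(A) = A*(-2 + A) (o(A) = (A - 2)*(A + (-25 + 5²)) = (-2 + A)*(A + (-25 + 25)) = (-2 + A)*(A + 0) = (-2 + A)*A = A*(-2 + A))
(-23 + (41 - o(-7)))*100 = (-23 + (41 - (-7)*(-2 - 7)))*100 = (-23 + (41 - (-7)*(-9)))*100 = (-23 + (41 - 1*63))*100 = (-23 + (41 - 63))*100 = (-23 - 22)*100 = -45*100 = -4500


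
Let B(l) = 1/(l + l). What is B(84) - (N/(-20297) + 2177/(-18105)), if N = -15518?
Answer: -4378816527/6859574120 ≈ -0.63835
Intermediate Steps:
B(l) = 1/(2*l)
B(84) - (N/(-20297) + 2177/(-18105)) = (1/2)/84 - (-15518/(-20297) + 2177/(-18105)) = (1/2)*(1/84) - (-15518*(-1/20297) + 2177*(-1/18105)) = 1/168 - (15518/20297 - 2177/18105) = 1/168 - 1*236766821/367477185 = 1/168 - 236766821/367477185 = -4378816527/6859574120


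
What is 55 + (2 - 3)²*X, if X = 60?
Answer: 115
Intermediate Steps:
55 + (2 - 3)²*X = 55 + (2 - 3)²*60 = 55 + (-1)²*60 = 55 + 1*60 = 55 + 60 = 115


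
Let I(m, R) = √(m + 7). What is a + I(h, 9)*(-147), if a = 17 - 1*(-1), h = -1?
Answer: 18 - 147*√6 ≈ -342.08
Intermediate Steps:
I(m, R) = √(7 + m)
a = 18 (a = 17 + 1 = 18)
a + I(h, 9)*(-147) = 18 + √(7 - 1)*(-147) = 18 + √6*(-147) = 18 - 147*√6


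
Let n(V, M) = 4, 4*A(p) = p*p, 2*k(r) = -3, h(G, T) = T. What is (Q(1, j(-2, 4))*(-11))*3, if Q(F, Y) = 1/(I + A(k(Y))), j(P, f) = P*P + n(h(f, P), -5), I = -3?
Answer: 176/13 ≈ 13.538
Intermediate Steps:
k(r) = -3/2 (k(r) = (1/2)*(-3) = -3/2)
A(p) = p**2/4 (A(p) = (p*p)/4 = p**2/4)
j(P, f) = 4 + P**2 (j(P, f) = P*P + 4 = P**2 + 4 = 4 + P**2)
Q(F, Y) = -16/39 (Q(F, Y) = 1/(-3 + (-3/2)**2/4) = 1/(-3 + (1/4)*(9/4)) = 1/(-3 + 9/16) = 1/(-39/16) = -16/39)
(Q(1, j(-2, 4))*(-11))*3 = -16/39*(-11)*3 = (176/39)*3 = 176/13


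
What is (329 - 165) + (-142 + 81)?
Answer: 103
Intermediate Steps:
(329 - 165) + (-142 + 81) = 164 - 61 = 103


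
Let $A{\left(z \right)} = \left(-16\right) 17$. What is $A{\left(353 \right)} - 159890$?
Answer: $-160162$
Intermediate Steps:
$A{\left(z \right)} = -272$
$A{\left(353 \right)} - 159890 = -272 - 159890 = -160162$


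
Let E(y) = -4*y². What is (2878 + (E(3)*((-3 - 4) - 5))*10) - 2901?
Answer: 4297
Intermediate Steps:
(2878 + (E(3)*((-3 - 4) - 5))*10) - 2901 = (2878 + ((-4*3²)*((-3 - 4) - 5))*10) - 2901 = (2878 + ((-4*9)*(-7 - 5))*10) - 2901 = (2878 - 36*(-12)*10) - 2901 = (2878 + 432*10) - 2901 = (2878 + 4320) - 2901 = 7198 - 2901 = 4297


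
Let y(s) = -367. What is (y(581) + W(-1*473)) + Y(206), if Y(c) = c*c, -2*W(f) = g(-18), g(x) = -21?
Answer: 84159/2 ≈ 42080.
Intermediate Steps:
W(f) = 21/2 (W(f) = -½*(-21) = 21/2)
Y(c) = c²
(y(581) + W(-1*473)) + Y(206) = (-367 + 21/2) + 206² = -713/2 + 42436 = 84159/2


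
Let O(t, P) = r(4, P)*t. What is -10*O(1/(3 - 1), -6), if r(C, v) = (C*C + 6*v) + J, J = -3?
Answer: 115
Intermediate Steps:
r(C, v) = -3 + C² + 6*v (r(C, v) = (C*C + 6*v) - 3 = (C² + 6*v) - 3 = -3 + C² + 6*v)
O(t, P) = t*(13 + 6*P) (O(t, P) = (-3 + 4² + 6*P)*t = (-3 + 16 + 6*P)*t = (13 + 6*P)*t = t*(13 + 6*P))
-10*O(1/(3 - 1), -6) = -10*(13 + 6*(-6))/(3 - 1) = -10*(13 - 36)/2 = -5*(-23) = -10*(-23/2) = 115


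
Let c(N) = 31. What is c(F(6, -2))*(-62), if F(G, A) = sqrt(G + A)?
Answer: -1922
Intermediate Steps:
F(G, A) = sqrt(A + G)
c(F(6, -2))*(-62) = 31*(-62) = -1922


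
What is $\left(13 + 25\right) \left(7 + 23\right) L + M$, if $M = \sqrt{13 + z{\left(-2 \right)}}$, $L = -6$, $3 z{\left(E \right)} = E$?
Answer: $-6840 + \frac{\sqrt{111}}{3} \approx -6836.5$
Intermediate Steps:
$z{\left(E \right)} = \frac{E}{3}$
$M = \frac{\sqrt{111}}{3}$ ($M = \sqrt{13 + \frac{1}{3} \left(-2\right)} = \sqrt{13 - \frac{2}{3}} = \sqrt{\frac{37}{3}} = \frac{\sqrt{111}}{3} \approx 3.5119$)
$\left(13 + 25\right) \left(7 + 23\right) L + M = \left(13 + 25\right) \left(7 + 23\right) \left(-6\right) + \frac{\sqrt{111}}{3} = 38 \cdot 30 \left(-6\right) + \frac{\sqrt{111}}{3} = 1140 \left(-6\right) + \frac{\sqrt{111}}{3} = -6840 + \frac{\sqrt{111}}{3}$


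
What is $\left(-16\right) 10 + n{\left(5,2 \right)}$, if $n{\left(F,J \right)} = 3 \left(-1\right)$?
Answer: $-163$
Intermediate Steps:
$n{\left(F,J \right)} = -3$
$\left(-16\right) 10 + n{\left(5,2 \right)} = \left(-16\right) 10 - 3 = -160 - 3 = -163$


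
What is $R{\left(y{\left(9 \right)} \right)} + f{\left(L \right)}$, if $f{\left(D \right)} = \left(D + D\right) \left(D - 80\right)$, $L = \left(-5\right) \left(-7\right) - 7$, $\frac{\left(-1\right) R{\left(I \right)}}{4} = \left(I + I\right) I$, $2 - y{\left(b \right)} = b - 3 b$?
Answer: $-6112$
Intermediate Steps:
$y{\left(b \right)} = 2 + 2 b$ ($y{\left(b \right)} = 2 - \left(b - 3 b\right) = 2 - - 2 b = 2 + 2 b$)
$R{\left(I \right)} = - 8 I^{2}$ ($R{\left(I \right)} = - 4 \left(I + I\right) I = - 4 \cdot 2 I I = - 4 \cdot 2 I^{2} = - 8 I^{2}$)
$L = 28$ ($L = 35 - 7 = 28$)
$f{\left(D \right)} = 2 D \left(-80 + D\right)$
$R{\left(y{\left(9 \right)} \right)} + f{\left(L \right)} = - 8 \left(2 + 2 \cdot 9\right)^{2} + 2 \cdot 28 \left(-80 + 28\right) = - 8 \left(2 + 18\right)^{2} + 2 \cdot 28 \left(-52\right) = - 8 \cdot 20^{2} - 2912 = \left(-8\right) 400 - 2912 = -3200 - 2912 = -6112$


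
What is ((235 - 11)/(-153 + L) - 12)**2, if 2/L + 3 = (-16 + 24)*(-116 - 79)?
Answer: 211574240784/1167110569 ≈ 181.28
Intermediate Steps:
L = -2/1563 (L = 2/(-3 + (-16 + 24)*(-116 - 79)) = 2/(-3 + 8*(-195)) = 2/(-3 - 1560) = 2/(-1563) = 2*(-1/1563) = -2/1563 ≈ -0.0012796)
((235 - 11)/(-153 + L) - 12)**2 = ((235 - 11)/(-153 - 2/1563) - 12)**2 = (224/(-239141/1563) - 12)**2 = (224*(-1563/239141) - 12)**2 = (-50016/34163 - 12)**2 = (-459972/34163)**2 = 211574240784/1167110569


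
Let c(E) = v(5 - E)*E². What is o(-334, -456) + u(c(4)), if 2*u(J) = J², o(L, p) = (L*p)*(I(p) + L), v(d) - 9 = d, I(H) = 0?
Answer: -50856736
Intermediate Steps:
v(d) = 9 + d
o(L, p) = p*L² (o(L, p) = (L*p)*(0 + L) = (L*p)*L = p*L²)
c(E) = E²*(14 - E) (c(E) = (9 + (5 - E))*E² = (14 - E)*E² = E²*(14 - E))
u(J) = J²/2
o(-334, -456) + u(c(4)) = -456*(-334)² + (4²*(14 - 1*4))²/2 = -456*111556 + (16*(14 - 4))²/2 = -50869536 + (16*10)²/2 = -50869536 + (½)*160² = -50869536 + (½)*25600 = -50869536 + 12800 = -50856736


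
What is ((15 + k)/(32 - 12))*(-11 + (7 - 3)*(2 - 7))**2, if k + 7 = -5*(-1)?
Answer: 12493/20 ≈ 624.65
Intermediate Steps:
k = -2 (k = -7 - 5*(-1) = -7 + 5 = -2)
((15 + k)/(32 - 12))*(-11 + (7 - 3)*(2 - 7))**2 = ((15 - 2)/(32 - 12))*(-11 + (7 - 3)*(2 - 7))**2 = (13/20)*(-11 + 4*(-5))**2 = (13*(1/20))*(-11 - 20)**2 = (13/20)*(-31)**2 = (13/20)*961 = 12493/20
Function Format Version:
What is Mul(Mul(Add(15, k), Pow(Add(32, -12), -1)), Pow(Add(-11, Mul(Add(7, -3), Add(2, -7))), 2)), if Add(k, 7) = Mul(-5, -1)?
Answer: Rational(12493, 20) ≈ 624.65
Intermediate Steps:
k = -2 (k = Add(-7, Mul(-5, -1)) = Add(-7, 5) = -2)
Mul(Mul(Add(15, k), Pow(Add(32, -12), -1)), Pow(Add(-11, Mul(Add(7, -3), Add(2, -7))), 2)) = Mul(Mul(Add(15, -2), Pow(Add(32, -12), -1)), Pow(Add(-11, Mul(Add(7, -3), Add(2, -7))), 2)) = Mul(Mul(13, Pow(20, -1)), Pow(Add(-11, Mul(4, -5)), 2)) = Mul(Mul(13, Rational(1, 20)), Pow(Add(-11, -20), 2)) = Mul(Rational(13, 20), Pow(-31, 2)) = Mul(Rational(13, 20), 961) = Rational(12493, 20)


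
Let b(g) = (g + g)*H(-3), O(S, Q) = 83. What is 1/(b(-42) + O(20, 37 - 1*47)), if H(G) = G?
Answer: 1/335 ≈ 0.0029851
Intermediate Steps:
b(g) = -6*g (b(g) = (g + g)*(-3) = (2*g)*(-3) = -6*g)
1/(b(-42) + O(20, 37 - 1*47)) = 1/(-6*(-42) + 83) = 1/(252 + 83) = 1/335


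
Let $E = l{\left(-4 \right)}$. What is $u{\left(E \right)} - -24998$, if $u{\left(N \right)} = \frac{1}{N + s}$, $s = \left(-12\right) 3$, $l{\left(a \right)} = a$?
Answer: $\frac{999919}{40} \approx 24998.0$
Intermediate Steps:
$s = -36$
$E = -4$
$u{\left(N \right)} = \frac{1}{-36 + N}$ ($u{\left(N \right)} = \frac{1}{N - 36} = \frac{1}{-36 + N}$)
$u{\left(E \right)} - -24998 = \frac{1}{-36 - 4} - -24998 = \frac{1}{-40} + 24998 = - \frac{1}{40} + 24998 = \frac{999919}{40}$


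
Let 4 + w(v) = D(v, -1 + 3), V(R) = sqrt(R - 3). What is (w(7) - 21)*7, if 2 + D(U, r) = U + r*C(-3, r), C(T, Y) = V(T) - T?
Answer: -98 + 14*I*sqrt(6) ≈ -98.0 + 34.293*I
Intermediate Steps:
V(R) = sqrt(-3 + R)
C(T, Y) = sqrt(-3 + T) - T
D(U, r) = -2 + U + r*(3 + I*sqrt(6)) (D(U, r) = -2 + (U + r*(sqrt(-3 - 3) - 1*(-3))) = -2 + (U + r*(sqrt(-6) + 3)) = -2 + (U + r*(I*sqrt(6) + 3)) = -2 + (U + r*(3 + I*sqrt(6))) = -2 + U + r*(3 + I*sqrt(6)))
w(v) = v + 2*I*sqrt(6) (w(v) = -4 + (-2 + v + (-1 + 3)*(3 + I*sqrt(6))) = -4 + (-2 + v + 2*(3 + I*sqrt(6))) = -4 + (-2 + v + (6 + 2*I*sqrt(6))) = -4 + (4 + v + 2*I*sqrt(6)) = v + 2*I*sqrt(6))
(w(7) - 21)*7 = ((7 + 2*I*sqrt(6)) - 21)*7 = (-14 + 2*I*sqrt(6))*7 = -98 + 14*I*sqrt(6)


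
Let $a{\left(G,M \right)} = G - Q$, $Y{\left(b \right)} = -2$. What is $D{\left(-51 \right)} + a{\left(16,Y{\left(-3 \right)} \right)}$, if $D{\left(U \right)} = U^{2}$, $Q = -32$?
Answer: $2649$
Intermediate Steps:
$a{\left(G,M \right)} = 32 + G$ ($a{\left(G,M \right)} = G - -32 = G + 32 = 32 + G$)
$D{\left(-51 \right)} + a{\left(16,Y{\left(-3 \right)} \right)} = \left(-51\right)^{2} + \left(32 + 16\right) = 2601 + 48 = 2649$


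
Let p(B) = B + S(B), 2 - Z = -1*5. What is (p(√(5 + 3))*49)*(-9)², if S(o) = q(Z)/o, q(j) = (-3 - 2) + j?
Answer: 19845*√2/2 ≈ 14033.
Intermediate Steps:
Z = 7 (Z = 2 - (-1)*5 = 2 - 1*(-5) = 2 + 5 = 7)
q(j) = -5 + j
S(o) = 2/o (S(o) = (-5 + 7)/o = 2/o)
p(B) = B + 2/B
(p(√(5 + 3))*49)*(-9)² = ((√(5 + 3) + 2/(√(5 + 3)))*49)*(-9)² = ((√8 + 2/(√8))*49)*81 = ((2*√2 + 2/((2*√2)))*49)*81 = ((2*√2 + 2*(√2/4))*49)*81 = ((2*√2 + √2/2)*49)*81 = ((5*√2/2)*49)*81 = (245*√2/2)*81 = 19845*√2/2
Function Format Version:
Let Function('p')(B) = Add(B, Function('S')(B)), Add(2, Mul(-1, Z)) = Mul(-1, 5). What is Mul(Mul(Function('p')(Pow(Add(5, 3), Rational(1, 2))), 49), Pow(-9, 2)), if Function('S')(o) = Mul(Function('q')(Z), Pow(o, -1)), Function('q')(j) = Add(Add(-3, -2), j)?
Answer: Mul(Rational(19845, 2), Pow(2, Rational(1, 2))) ≈ 14033.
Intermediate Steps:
Z = 7 (Z = Add(2, Mul(-1, Mul(-1, 5))) = Add(2, Mul(-1, -5)) = Add(2, 5) = 7)
Function('q')(j) = Add(-5, j)
Function('S')(o) = Mul(2, Pow(o, -1)) (Function('S')(o) = Mul(Add(-5, 7), Pow(o, -1)) = Mul(2, Pow(o, -1)))
Function('p')(B) = Add(B, Mul(2, Pow(B, -1)))
Mul(Mul(Function('p')(Pow(Add(5, 3), Rational(1, 2))), 49), Pow(-9, 2)) = Mul(Mul(Add(Pow(Add(5, 3), Rational(1, 2)), Mul(2, Pow(Pow(Add(5, 3), Rational(1, 2)), -1))), 49), Pow(-9, 2)) = Mul(Mul(Add(Pow(8, Rational(1, 2)), Mul(2, Pow(Pow(8, Rational(1, 2)), -1))), 49), 81) = Mul(Mul(Add(Mul(2, Pow(2, Rational(1, 2))), Mul(2, Pow(Mul(2, Pow(2, Rational(1, 2))), -1))), 49), 81) = Mul(Mul(Add(Mul(2, Pow(2, Rational(1, 2))), Mul(2, Mul(Rational(1, 4), Pow(2, Rational(1, 2))))), 49), 81) = Mul(Mul(Add(Mul(2, Pow(2, Rational(1, 2))), Mul(Rational(1, 2), Pow(2, Rational(1, 2)))), 49), 81) = Mul(Mul(Mul(Rational(5, 2), Pow(2, Rational(1, 2))), 49), 81) = Mul(Mul(Rational(245, 2), Pow(2, Rational(1, 2))), 81) = Mul(Rational(19845, 2), Pow(2, Rational(1, 2)))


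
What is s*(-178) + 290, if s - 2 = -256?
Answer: 45502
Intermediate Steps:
s = -254 (s = 2 - 256 = -254)
s*(-178) + 290 = -254*(-178) + 290 = 45212 + 290 = 45502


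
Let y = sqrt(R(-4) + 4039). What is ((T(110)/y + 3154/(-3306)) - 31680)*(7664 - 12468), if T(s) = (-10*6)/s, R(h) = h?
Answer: 13240991372/87 + 9608*sqrt(4035)/14795 ≈ 1.5220e+8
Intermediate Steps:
T(s) = -60/s
y = sqrt(4035) (y = sqrt(-4 + 4039) = sqrt(4035) ≈ 63.522)
((T(110)/y + 3154/(-3306)) - 31680)*(7664 - 12468) = (((-60/110)/(sqrt(4035)) + 3154/(-3306)) - 31680)*(7664 - 12468) = (((-60*1/110)*(sqrt(4035)/4035) + 3154*(-1/3306)) - 31680)*(-4804) = ((-2*sqrt(4035)/14795 - 83/87) - 31680)*(-4804) = ((-83/87 - 2*sqrt(4035)/14795) - 31680)*(-4804) = (-2756243/87 - 2*sqrt(4035)/14795)*(-4804) = 13240991372/87 + 9608*sqrt(4035)/14795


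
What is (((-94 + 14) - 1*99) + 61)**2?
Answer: 13924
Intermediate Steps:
(((-94 + 14) - 1*99) + 61)**2 = ((-80 - 99) + 61)**2 = (-179 + 61)**2 = (-118)**2 = 13924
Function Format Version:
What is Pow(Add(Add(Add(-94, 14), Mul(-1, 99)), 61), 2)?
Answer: 13924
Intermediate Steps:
Pow(Add(Add(Add(-94, 14), Mul(-1, 99)), 61), 2) = Pow(Add(Add(-80, -99), 61), 2) = Pow(Add(-179, 61), 2) = Pow(-118, 2) = 13924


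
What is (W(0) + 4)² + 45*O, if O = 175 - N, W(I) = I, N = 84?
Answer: 4111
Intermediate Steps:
O = 91 (O = 175 - 1*84 = 175 - 84 = 91)
(W(0) + 4)² + 45*O = (0 + 4)² + 45*91 = 4² + 4095 = 16 + 4095 = 4111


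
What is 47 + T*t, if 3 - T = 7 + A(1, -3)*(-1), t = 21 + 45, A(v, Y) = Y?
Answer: -415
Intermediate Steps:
t = 66
T = -7 (T = 3 - (7 - 3*(-1)) = 3 - (7 + 3) = 3 - 1*10 = 3 - 10 = -7)
47 + T*t = 47 - 7*66 = 47 - 462 = -415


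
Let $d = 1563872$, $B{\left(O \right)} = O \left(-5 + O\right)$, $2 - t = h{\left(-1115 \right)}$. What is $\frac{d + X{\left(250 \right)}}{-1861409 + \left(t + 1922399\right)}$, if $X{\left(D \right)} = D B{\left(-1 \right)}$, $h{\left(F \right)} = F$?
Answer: $\frac{1565372}{62107} \approx 25.204$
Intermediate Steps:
$t = 1117$ ($t = 2 - -1115 = 2 + 1115 = 1117$)
$X{\left(D \right)} = 6 D$ ($X{\left(D \right)} = D \left(- (-5 - 1)\right) = D \left(\left(-1\right) \left(-6\right)\right) = D 6 = 6 D$)
$\frac{d + X{\left(250 \right)}}{-1861409 + \left(t + 1922399\right)} = \frac{1563872 + 6 \cdot 250}{-1861409 + \left(1117 + 1922399\right)} = \frac{1563872 + 1500}{-1861409 + 1923516} = \frac{1565372}{62107}$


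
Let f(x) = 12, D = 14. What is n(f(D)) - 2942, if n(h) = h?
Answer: -2930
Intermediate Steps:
n(f(D)) - 2942 = 12 - 2942 = -2930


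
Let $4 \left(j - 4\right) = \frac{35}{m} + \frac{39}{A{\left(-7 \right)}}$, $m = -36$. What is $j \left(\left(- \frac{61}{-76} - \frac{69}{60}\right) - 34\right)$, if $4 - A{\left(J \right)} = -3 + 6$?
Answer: $- \frac{1269307}{2736} \approx -463.93$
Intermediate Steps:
$A{\left(J \right)} = 1$ ($A{\left(J \right)} = 4 - \left(-3 + 6\right) = 4 - 3 = 1$)
$j = \frac{1945}{144}$ ($j = 4 + \frac{\frac{35}{-36} + \frac{39}{1}}{4} = 4 + \frac{35 \left(- \frac{1}{36}\right) + 39 \cdot 1}{4} = 4 + \frac{- \frac{35}{36} + 39}{4} = 4 + \frac{1}{4} \cdot \frac{1369}{36} = 4 + \frac{1369}{144} = \frac{1945}{144} \approx 13.507$)
$j \left(\left(- \frac{61}{-76} - \frac{69}{60}\right) - 34\right) = \frac{1945 \left(\left(- \frac{61}{-76} - \frac{69}{60}\right) - 34\right)}{144} = \frac{1945 \left(\left(\left(-61\right) \left(- \frac{1}{76}\right) - \frac{23}{20}\right) - 34\right)}{144} = \frac{1945 \left(\left(\frac{61}{76} - \frac{23}{20}\right) - 34\right)}{144} = \frac{1945 \left(- \frac{33}{95} - 34\right)}{144} = \frac{1945}{144} \left(- \frac{3263}{95}\right) = - \frac{1269307}{2736}$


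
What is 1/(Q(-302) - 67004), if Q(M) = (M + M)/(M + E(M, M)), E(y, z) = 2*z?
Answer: -3/201010 ≈ -1.4925e-5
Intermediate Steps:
Q(M) = 2/3 (Q(M) = (M + M)/(M + 2*M) = (2*M)/((3*M)) = (2*M)*(1/(3*M)) = 2/3)
1/(Q(-302) - 67004) = 1/(2/3 - 67004) = 1/(-201010/3) = -3/201010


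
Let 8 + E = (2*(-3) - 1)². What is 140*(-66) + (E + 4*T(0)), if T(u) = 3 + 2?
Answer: -9179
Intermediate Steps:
E = 41 (E = -8 + (2*(-3) - 1)² = -8 + (-6 - 1)² = -8 + (-7)² = -8 + 49 = 41)
T(u) = 5
140*(-66) + (E + 4*T(0)) = 140*(-66) + (41 + 4*5) = -9240 + (41 + 20) = -9240 + 61 = -9179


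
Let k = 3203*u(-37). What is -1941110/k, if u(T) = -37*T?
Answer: -1941110/4384907 ≈ -0.44268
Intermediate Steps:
k = 4384907 (k = 3203*(-37*(-37)) = 3203*1369 = 4384907)
-1941110/k = -1941110/4384907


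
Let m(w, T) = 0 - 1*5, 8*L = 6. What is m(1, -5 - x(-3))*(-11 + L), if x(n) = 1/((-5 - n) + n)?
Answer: 205/4 ≈ 51.250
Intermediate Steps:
x(n) = -⅕ (x(n) = 1/(-5) = -⅕)
L = ¾ (L = (⅛)*6 = ¾ ≈ 0.75000)
m(w, T) = -5 (m(w, T) = 0 - 5 = -5)
m(1, -5 - x(-3))*(-11 + L) = -5*(-11 + ¾) = -5*(-41/4) = 205/4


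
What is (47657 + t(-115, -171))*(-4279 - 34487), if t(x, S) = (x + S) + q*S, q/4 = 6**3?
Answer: 3891059718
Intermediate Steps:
q = 864 (q = 4*6**3 = 4*216 = 864)
t(x, S) = x + 865*S (t(x, S) = (x + S) + 864*S = (S + x) + 864*S = x + 865*S)
(47657 + t(-115, -171))*(-4279 - 34487) = (47657 + (-115 + 865*(-171)))*(-4279 - 34487) = (47657 + (-115 - 147915))*(-38766) = (47657 - 148030)*(-38766) = -100373*(-38766) = 3891059718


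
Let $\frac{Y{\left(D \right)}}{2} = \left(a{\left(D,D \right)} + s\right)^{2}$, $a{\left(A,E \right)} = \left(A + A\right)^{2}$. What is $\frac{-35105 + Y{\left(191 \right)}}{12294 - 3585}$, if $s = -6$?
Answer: $\frac{14194696781}{2903} \approx 4.8897 \cdot 10^{6}$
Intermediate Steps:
$a{\left(A,E \right)} = 4 A^{2}$ ($a{\left(A,E \right)} = \left(2 A\right)^{2} = 4 A^{2}$)
$Y{\left(D \right)} = 2 \left(-6 + 4 D^{2}\right)^{2}$ ($Y{\left(D \right)} = 2 \left(4 D^{2} - 6\right)^{2} = 2 \left(-6 + 4 D^{2}\right)^{2}$)
$\frac{-35105 + Y{\left(191 \right)}}{12294 - 3585} = \frac{-35105 + 8 \left(-3 + 2 \cdot 191^{2}\right)^{2}}{12294 - 3585} = \frac{-35105 + 8 \left(-3 + 2 \cdot 36481\right)^{2}}{8709} = \left(-35105 + 8 \left(-3 + 72962\right)^{2}\right) \frac{1}{8709} = \left(-35105 + 8 \cdot 72959^{2}\right) \frac{1}{8709} = \left(-35105 + 8 \cdot 5323015681\right) \frac{1}{8709} = \left(-35105 + 42584125448\right) \frac{1}{8709} = 42584090343 \cdot \frac{1}{8709} = \frac{14194696781}{2903}$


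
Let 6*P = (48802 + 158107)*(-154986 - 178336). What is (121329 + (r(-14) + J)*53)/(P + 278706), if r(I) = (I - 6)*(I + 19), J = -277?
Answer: -304044/34482824731 ≈ -8.8173e-6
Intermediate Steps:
P = -34483660849/3 (P = ((48802 + 158107)*(-154986 - 178336))/6 = (206909*(-333322))/6 = (⅙)*(-68967321698) = -34483660849/3 ≈ -1.1495e+10)
r(I) = (-6 + I)*(19 + I)
(121329 + (r(-14) + J)*53)/(P + 278706) = (121329 + ((-114 + (-14)² + 13*(-14)) - 277)*53)/(-34483660849/3 + 278706) = (121329 + ((-114 + 196 - 182) - 277)*53)/(-34482824731/3) = (121329 + (-100 - 277)*53)*(-3/34482824731) = (121329 - 377*53)*(-3/34482824731) = (121329 - 19981)*(-3/34482824731) = 101348*(-3/34482824731) = -304044/34482824731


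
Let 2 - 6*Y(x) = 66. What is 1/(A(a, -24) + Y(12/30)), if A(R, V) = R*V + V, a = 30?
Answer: -3/2264 ≈ -0.0013251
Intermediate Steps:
Y(x) = -32/3 (Y(x) = ⅓ - ⅙*66 = ⅓ - 11 = -32/3)
A(R, V) = V + R*V
1/(A(a, -24) + Y(12/30)) = 1/(-24*(1 + 30) - 32/3) = 1/(-24*31 - 32/3) = 1/(-744 - 32/3) = 1/(-2264/3) = -3/2264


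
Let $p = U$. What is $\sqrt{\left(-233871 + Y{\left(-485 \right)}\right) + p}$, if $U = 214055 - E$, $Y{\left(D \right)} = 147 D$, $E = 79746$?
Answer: $i \sqrt{170857} \approx 413.35 i$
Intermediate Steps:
$U = 134309$ ($U = 214055 - 79746 = 134309$)
$p = 134309$
$\sqrt{\left(-233871 + Y{\left(-485 \right)}\right) + p} = \sqrt{\left(-233871 + 147 \left(-485\right)\right) + 134309} = \sqrt{\left(-233871 - 71295\right) + 134309} = \sqrt{-305166 + 134309} = \sqrt{-170857} = i \sqrt{170857}$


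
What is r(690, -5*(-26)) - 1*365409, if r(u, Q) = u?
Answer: -364719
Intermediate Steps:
r(690, -5*(-26)) - 1*365409 = 690 - 1*365409 = 690 - 365409 = -364719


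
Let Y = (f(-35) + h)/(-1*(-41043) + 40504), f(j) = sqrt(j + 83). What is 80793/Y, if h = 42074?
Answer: 138600733981527/885110714 - 6588426771*sqrt(3)/442555357 ≈ 1.5657e+5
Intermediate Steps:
f(j) = sqrt(83 + j)
Y = 42074/81547 + 4*sqrt(3)/81547 (Y = (sqrt(83 - 35) + 42074)/(-1*(-41043) + 40504) = (sqrt(48) + 42074)/(41043 + 40504) = (4*sqrt(3) + 42074)/81547 = (42074 + 4*sqrt(3))*(1/81547) = 42074/81547 + 4*sqrt(3)/81547 ≈ 0.51603)
80793/Y = 80793/(42074/81547 + 4*sqrt(3)/81547)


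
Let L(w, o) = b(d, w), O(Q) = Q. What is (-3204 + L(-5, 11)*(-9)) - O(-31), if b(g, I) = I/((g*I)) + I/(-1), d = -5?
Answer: -16081/5 ≈ -3216.2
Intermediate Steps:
b(g, I) = 1/g - I (b(g, I) = I/((I*g)) + I*(-1) = I*(1/(I*g)) - I = 1/g - I)
L(w, o) = -⅕ - w (L(w, o) = 1/(-5) - w = -⅕ - w)
(-3204 + L(-5, 11)*(-9)) - O(-31) = (-3204 + (-⅕ - 1*(-5))*(-9)) - 1*(-31) = (-3204 + (-⅕ + 5)*(-9)) + 31 = (-3204 + (24/5)*(-9)) + 31 = (-3204 - 216/5) + 31 = -16236/5 + 31 = -16081/5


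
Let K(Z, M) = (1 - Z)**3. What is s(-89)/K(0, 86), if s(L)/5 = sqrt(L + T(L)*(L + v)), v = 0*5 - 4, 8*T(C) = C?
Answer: 5*sqrt(15130)/4 ≈ 153.76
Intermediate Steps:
T(C) = C/8
v = -4 (v = 0 - 4 = -4)
s(L) = 5*sqrt(L + L*(-4 + L)/8) (s(L) = 5*sqrt(L + (L/8)*(L - 4)) = 5*sqrt(L + (L/8)*(-4 + L)) = 5*sqrt(L + L*(-4 + L)/8))
s(-89)/K(0, 86) = (5*sqrt(2)*sqrt(-89*(4 - 89))/4)/((-(-1 + 0)**3)) = (5*sqrt(2)*sqrt(-89*(-85))/4)/((-1*(-1)**3)) = (5*sqrt(2)*sqrt(7565)/4)/((-1*(-1))) = (5*sqrt(15130)/4)/1 = (5*sqrt(15130)/4)*1 = 5*sqrt(15130)/4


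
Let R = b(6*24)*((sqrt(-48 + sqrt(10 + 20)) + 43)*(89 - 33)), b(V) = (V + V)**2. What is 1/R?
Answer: 1/(199729152 + 4644864*I*sqrt(48 - sqrt(30))) ≈ 4.8942e-9 - 7.4221e-10*I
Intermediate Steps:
b(V) = 4*V**2 (b(V) = (2*V)**2 = 4*V**2)
R = 199729152 + 4644864*sqrt(-48 + sqrt(30)) (R = (4*(6*24)**2)*((sqrt(-48 + sqrt(10 + 20)) + 43)*(89 - 33)) = (4*144**2)*((sqrt(-48 + sqrt(30)) + 43)*56) = (4*20736)*((43 + sqrt(-48 + sqrt(30)))*56) = 82944*(2408 + 56*sqrt(-48 + sqrt(30))) = 199729152 + 4644864*sqrt(-48 + sqrt(30)) ≈ 1.9973e+8 + 3.0289e+7*I)
1/R = 1/(199729152 + 4644864*sqrt(-48 + sqrt(30)))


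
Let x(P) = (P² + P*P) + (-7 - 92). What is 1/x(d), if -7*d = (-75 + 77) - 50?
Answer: -49/243 ≈ -0.20165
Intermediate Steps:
d = 48/7 (d = -((-75 + 77) - 50)/7 = -(2 - 50)/7 = -⅐*(-48) = 48/7 ≈ 6.8571)
x(P) = -99 + 2*P² (x(P) = (P² + P²) - 99 = 2*P² - 99 = -99 + 2*P²)
1/x(d) = 1/(-99 + 2*(48/7)²) = 1/(-99 + 2*(2304/49)) = 1/(-99 + 4608/49) = 1/(-243/49) = -49/243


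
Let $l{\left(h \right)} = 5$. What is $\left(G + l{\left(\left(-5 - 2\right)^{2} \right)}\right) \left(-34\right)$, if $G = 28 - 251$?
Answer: $7412$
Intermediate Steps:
$G = -223$
$\left(G + l{\left(\left(-5 - 2\right)^{2} \right)}\right) \left(-34\right) = \left(-223 + 5\right) \left(-34\right) = \left(-218\right) \left(-34\right) = 7412$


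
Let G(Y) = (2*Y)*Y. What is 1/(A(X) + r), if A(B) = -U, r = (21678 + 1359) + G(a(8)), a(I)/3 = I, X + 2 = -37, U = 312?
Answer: 1/23877 ≈ 4.1881e-5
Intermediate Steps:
X = -39 (X = -2 - 37 = -39)
a(I) = 3*I
G(Y) = 2*Y²
r = 24189 (r = (21678 + 1359) + 2*(3*8)² = 23037 + 2*24² = 23037 + 2*576 = 23037 + 1152 = 24189)
A(B) = -312 (A(B) = -1*312 = -312)
1/(A(X) + r) = 1/(-312 + 24189) = 1/23877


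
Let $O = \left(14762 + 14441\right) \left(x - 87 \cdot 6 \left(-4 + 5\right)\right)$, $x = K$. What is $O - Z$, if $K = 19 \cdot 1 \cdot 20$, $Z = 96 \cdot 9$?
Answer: $-4147690$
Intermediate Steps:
$Z = 864$
$K = 380$ ($K = 19 \cdot 20 = 380$)
$x = 380$
$O = -4146826$ ($O = \left(14762 + 14441\right) \left(380 - 87 \cdot 6 \left(-4 + 5\right)\right) = 29203 \left(380 - 87 \cdot 6 \cdot 1\right) = 29203 \left(380 - 522\right) = 29203 \left(-142\right) = -4146826$)
$O - Z = -4146826 - 864 = -4147690$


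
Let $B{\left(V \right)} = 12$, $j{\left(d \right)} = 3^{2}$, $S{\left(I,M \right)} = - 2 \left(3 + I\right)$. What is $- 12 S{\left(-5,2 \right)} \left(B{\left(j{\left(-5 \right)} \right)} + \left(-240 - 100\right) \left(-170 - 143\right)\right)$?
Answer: $-5108736$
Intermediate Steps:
$S{\left(I,M \right)} = -6 - 2 I$
$j{\left(d \right)} = 9$
$- 12 S{\left(-5,2 \right)} \left(B{\left(j{\left(-5 \right)} \right)} + \left(-240 - 100\right) \left(-170 - 143\right)\right) = - 12 \left(-6 - -10\right) \left(12 + \left(-240 - 100\right) \left(-170 - 143\right)\right) = - 12 \left(-6 + 10\right) \left(12 - -106420\right) = \left(-12\right) 4 \left(12 + 106420\right) = \left(-48\right) 106432 = -5108736$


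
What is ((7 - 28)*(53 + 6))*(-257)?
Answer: 318423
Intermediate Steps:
((7 - 28)*(53 + 6))*(-257) = -21*59*(-257) = -1239*(-257) = 318423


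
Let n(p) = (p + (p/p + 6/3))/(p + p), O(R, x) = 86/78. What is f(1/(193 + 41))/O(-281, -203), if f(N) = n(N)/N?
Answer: 3207789/43 ≈ 74600.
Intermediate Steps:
O(R, x) = 43/39 (O(R, x) = 86*(1/78) = 43/39)
n(p) = (3 + p)/(2*p) (n(p) = (p + (1 + 6*(⅓)))/((2*p)) = (p + (1 + 2))*(1/(2*p)) = (p + 3)*(1/(2*p)) = (3 + p)*(1/(2*p)) = (3 + p)/(2*p))
f(N) = (3 + N)/(2*N²) (f(N) = ((3 + N)/(2*N))/N = (3 + N)/(2*N²))
f(1/(193 + 41))/O(-281, -203) = ((3 + 1/(193 + 41))/(2*(1/(193 + 41))²))/(43/39) = ((3 + 1/234)/(2*(1/234)²))*(39/43) = ((3 + 1/234)/(2*234⁻²))*(39/43) = ((½)*54756*(703/234))*(39/43) = 82251*(39/43) = 3207789/43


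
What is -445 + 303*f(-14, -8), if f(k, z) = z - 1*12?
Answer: -6505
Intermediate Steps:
f(k, z) = -12 + z (f(k, z) = z - 12 = -12 + z)
-445 + 303*f(-14, -8) = -445 + 303*(-12 - 8) = -445 + 303*(-20) = -445 - 6060 = -6505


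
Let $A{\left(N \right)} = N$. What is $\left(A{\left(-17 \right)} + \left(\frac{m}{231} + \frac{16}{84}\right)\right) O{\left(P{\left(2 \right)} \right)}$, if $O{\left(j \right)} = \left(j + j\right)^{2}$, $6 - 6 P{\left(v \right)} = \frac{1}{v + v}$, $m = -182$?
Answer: $- \frac{716795}{11088} \approx -64.646$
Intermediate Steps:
$P{\left(v \right)} = 1 - \frac{1}{12 v}$ ($P{\left(v \right)} = 1 - \frac{1}{6 \left(v + v\right)} = 1 - \frac{1}{6 \cdot 2 v} = 1 - \frac{\frac{1}{2} \frac{1}{v}}{6} = 1 - \frac{1}{12 v}$)
$O{\left(j \right)} = 4 j^{2}$ ($O{\left(j \right)} = \left(2 j\right)^{2} = 4 j^{2}$)
$\left(A{\left(-17 \right)} + \left(\frac{m}{231} + \frac{16}{84}\right)\right) O{\left(P{\left(2 \right)} \right)} = \left(-17 + \left(- \frac{182}{231} + \frac{16}{84}\right)\right) 4 \left(\frac{- \frac{1}{12} + 2}{2}\right)^{2} = \left(-17 + \left(\left(-182\right) \frac{1}{231} + 16 \cdot \frac{1}{84}\right)\right) 4 \left(\frac{1}{2} \cdot \frac{23}{12}\right)^{2} = \left(-17 + \left(- \frac{26}{33} + \frac{4}{21}\right)\right) 4 \left(\frac{23}{24}\right)^{2} = \left(-17 - \frac{46}{77}\right) 4 \cdot \frac{529}{576} = \left(- \frac{1355}{77}\right) \frac{529}{144} = - \frac{716795}{11088}$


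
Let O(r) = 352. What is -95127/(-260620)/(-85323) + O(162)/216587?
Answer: 371751360951/229343770708220 ≈ 0.0016209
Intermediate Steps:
-95127/(-260620)/(-85323) + O(162)/216587 = -95127/(-260620)/(-85323) + 352/216587 = -95127*(-1/260620)*(-1/85323) + 352*(1/216587) = (95127/260620)*(-1/85323) + 352/216587 = -31709/7412293420 + 352/216587 = 371751360951/229343770708220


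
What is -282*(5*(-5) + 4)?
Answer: 5922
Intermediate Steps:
-282*(5*(-5) + 4) = -282*(-25 + 4) = -282*(-21) = 5922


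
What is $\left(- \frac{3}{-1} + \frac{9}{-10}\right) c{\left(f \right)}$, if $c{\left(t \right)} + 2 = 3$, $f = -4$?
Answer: $\frac{21}{10} \approx 2.1$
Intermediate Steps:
$c{\left(t \right)} = 1$ ($c{\left(t \right)} = -2 + 3 = 1$)
$\left(- \frac{3}{-1} + \frac{9}{-10}\right) c{\left(f \right)} = \left(- \frac{3}{-1} + \frac{9}{-10}\right) 1 = \left(\left(-3\right) \left(-1\right) + 9 \left(- \frac{1}{10}\right)\right) 1 = \left(3 - \frac{9}{10}\right) 1 = \frac{21}{10} \cdot 1 = \frac{21}{10}$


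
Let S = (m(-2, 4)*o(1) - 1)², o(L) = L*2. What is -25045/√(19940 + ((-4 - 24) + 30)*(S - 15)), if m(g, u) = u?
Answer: -25045*√5002/10004 ≈ -177.06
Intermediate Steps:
o(L) = 2*L
S = 49 (S = (4*(2*1) - 1)² = (4*2 - 1)² = (8 - 1)² = 7² = 49)
-25045/√(19940 + ((-4 - 24) + 30)*(S - 15)) = -25045/√(19940 + ((-4 - 24) + 30)*(49 - 15)) = -25045/√(19940 + (-28 + 30)*34) = -25045/√(19940 + 2*34) = -25045/√(19940 + 68) = -25045*√5002/10004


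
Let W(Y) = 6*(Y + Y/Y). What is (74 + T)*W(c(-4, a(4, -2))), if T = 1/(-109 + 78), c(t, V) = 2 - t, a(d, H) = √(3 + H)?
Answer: 96306/31 ≈ 3106.6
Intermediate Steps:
W(Y) = 6 + 6*Y (W(Y) = 6*(Y + 1) = 6*(1 + Y) = 6 + 6*Y)
T = -1/31 (T = 1/(-31) = -1/31 ≈ -0.032258)
(74 + T)*W(c(-4, a(4, -2))) = (74 - 1/31)*(6 + 6*(2 - 1*(-4))) = 2293*(6 + 6*(2 + 4))/31 = 2293*(6 + 6*6)/31 = 2293*(6 + 36)/31 = (2293/31)*42 = 96306/31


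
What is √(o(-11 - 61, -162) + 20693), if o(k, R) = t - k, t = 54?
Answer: √20819 ≈ 144.29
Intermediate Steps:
o(k, R) = 54 - k
√(o(-11 - 61, -162) + 20693) = √((54 - (-11 - 61)) + 20693) = √((54 - 1*(-72)) + 20693) = √((54 + 72) + 20693) = √(126 + 20693) = √20819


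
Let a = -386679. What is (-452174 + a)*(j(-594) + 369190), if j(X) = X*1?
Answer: -309197860388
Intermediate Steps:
j(X) = X
(-452174 + a)*(j(-594) + 369190) = (-452174 - 386679)*(-594 + 369190) = -838853*368596 = -309197860388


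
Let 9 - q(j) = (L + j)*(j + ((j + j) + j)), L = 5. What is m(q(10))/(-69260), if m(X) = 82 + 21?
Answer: -103/69260 ≈ -0.0014872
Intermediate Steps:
q(j) = 9 - 4*j*(5 + j) (q(j) = 9 - (5 + j)*(j + ((j + j) + j)) = 9 - (5 + j)*(j + (2*j + j)) = 9 - (5 + j)*(j + 3*j) = 9 - (5 + j)*4*j = 9 - 4*j*(5 + j))
m(X) = 103
m(q(10))/(-69260) = 103/(-69260) = 103*(-1/69260) = -103/69260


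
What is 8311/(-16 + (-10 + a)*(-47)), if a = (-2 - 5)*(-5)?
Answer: -8311/1191 ≈ -6.9782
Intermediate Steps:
a = 35 (a = -7*(-5) = 35)
8311/(-16 + (-10 + a)*(-47)) = 8311/(-16 + (-10 + 35)*(-47)) = 8311/(-16 + 25*(-47)) = 8311/(-16 - 1175) = 8311/(-1191) = 8311*(-1/1191) = -8311/1191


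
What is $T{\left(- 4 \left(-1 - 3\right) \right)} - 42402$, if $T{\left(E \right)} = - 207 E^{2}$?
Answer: $-95394$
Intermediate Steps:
$T{\left(- 4 \left(-1 - 3\right) \right)} - 42402 = - 207 \left(- 4 \left(-1 - 3\right)\right)^{2} - 42402 = - 207 \left(\left(-4\right) \left(-4\right)\right)^{2} - 42402 = - 207 \cdot 16^{2} - 42402 = \left(-207\right) 256 - 42402 = -52992 - 42402 = -95394$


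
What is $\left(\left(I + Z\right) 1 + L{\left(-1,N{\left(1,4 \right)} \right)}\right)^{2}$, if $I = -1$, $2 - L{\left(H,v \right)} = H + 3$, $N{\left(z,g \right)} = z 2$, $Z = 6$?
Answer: $25$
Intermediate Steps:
$N{\left(z,g \right)} = 2 z$
$L{\left(H,v \right)} = -1 - H$ ($L{\left(H,v \right)} = 2 - \left(H + 3\right) = 2 - \left(3 + H\right) = -1 - H$)
$\left(\left(I + Z\right) 1 + L{\left(-1,N{\left(1,4 \right)} \right)}\right)^{2} = \left(\left(-1 + 6\right) 1 - 0\right)^{2} = \left(5 \cdot 1 + \left(-1 + 1\right)\right)^{2} = \left(5 + 0\right)^{2} = 5^{2} = 25$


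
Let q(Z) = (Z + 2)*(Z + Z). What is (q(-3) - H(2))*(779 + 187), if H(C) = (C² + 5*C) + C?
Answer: -9660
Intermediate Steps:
q(Z) = 2*Z*(2 + Z) (q(Z) = (2 + Z)*(2*Z) = 2*Z*(2 + Z))
H(C) = C² + 6*C
(q(-3) - H(2))*(779 + 187) = (2*(-3)*(2 - 3) - 2*(6 + 2))*(779 + 187) = (2*(-3)*(-1) - 2*8)*966 = (6 - 1*16)*966 = (6 - 16)*966 = -10*966 = -9660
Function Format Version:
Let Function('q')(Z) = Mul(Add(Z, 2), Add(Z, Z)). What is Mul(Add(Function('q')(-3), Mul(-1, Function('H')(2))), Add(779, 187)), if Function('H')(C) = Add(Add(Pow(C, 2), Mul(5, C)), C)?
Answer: -9660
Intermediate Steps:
Function('q')(Z) = Mul(2, Z, Add(2, Z)) (Function('q')(Z) = Mul(Add(2, Z), Mul(2, Z)) = Mul(2, Z, Add(2, Z)))
Function('H')(C) = Add(Pow(C, 2), Mul(6, C))
Mul(Add(Function('q')(-3), Mul(-1, Function('H')(2))), Add(779, 187)) = Mul(Add(Mul(2, -3, Add(2, -3)), Mul(-1, Mul(2, Add(6, 2)))), Add(779, 187)) = Mul(Add(Mul(2, -3, -1), Mul(-1, Mul(2, 8))), 966) = Mul(Add(6, Mul(-1, 16)), 966) = Mul(Add(6, -16), 966) = Mul(-10, 966) = -9660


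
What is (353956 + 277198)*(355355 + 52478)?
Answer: 257405429282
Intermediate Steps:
(353956 + 277198)*(355355 + 52478) = 631154*407833 = 257405429282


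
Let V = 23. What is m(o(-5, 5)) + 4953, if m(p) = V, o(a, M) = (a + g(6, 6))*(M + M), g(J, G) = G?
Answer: 4976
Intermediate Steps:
o(a, M) = 2*M*(6 + a) (o(a, M) = (a + 6)*(M + M) = (6 + a)*(2*M) = 2*M*(6 + a))
m(p) = 23
m(o(-5, 5)) + 4953 = 23 + 4953 = 4976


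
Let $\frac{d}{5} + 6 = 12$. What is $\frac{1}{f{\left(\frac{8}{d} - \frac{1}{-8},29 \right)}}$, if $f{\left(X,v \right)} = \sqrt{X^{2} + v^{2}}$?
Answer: $\frac{120 \sqrt{12112609}}{12112609} \approx 0.03448$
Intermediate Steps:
$d = 30$ ($d = -30 + 5 \cdot 12 = -30 + 60 = 30$)
$\frac{1}{f{\left(\frac{8}{d} - \frac{1}{-8},29 \right)}} = \frac{1}{\sqrt{\left(\frac{8}{30} - \frac{1}{-8}\right)^{2} + 29^{2}}} = \frac{1}{\sqrt{\left(8 \cdot \frac{1}{30} - - \frac{1}{8}\right)^{2} + 841}} = \frac{1}{\sqrt{\left(\frac{4}{15} + \frac{1}{8}\right)^{2} + 841}} = \frac{1}{\sqrt{\left(\frac{47}{120}\right)^{2} + 841}} = \frac{1}{\sqrt{\frac{2209}{14400} + 841}} = \frac{1}{\sqrt{\frac{12112609}{14400}}} = \frac{1}{\frac{1}{120} \sqrt{12112609}} = \frac{120 \sqrt{12112609}}{12112609}$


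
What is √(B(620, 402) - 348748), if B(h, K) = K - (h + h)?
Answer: I*√349586 ≈ 591.26*I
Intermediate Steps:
B(h, K) = K - 2*h
√(B(620, 402) - 348748) = √((402 - 2*620) - 348748) = √((402 - 1240) - 348748) = √(-838 - 348748) = √(-349586) = I*√349586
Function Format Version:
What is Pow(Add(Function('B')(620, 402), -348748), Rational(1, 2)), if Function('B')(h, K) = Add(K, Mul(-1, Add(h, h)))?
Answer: Mul(I, Pow(349586, Rational(1, 2))) ≈ Mul(591.26, I)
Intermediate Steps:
Function('B')(h, K) = Add(K, Mul(-2, h)) (Function('B')(h, K) = Add(K, Mul(-1, Mul(2, h))) = Add(K, Mul(-2, h)))
Pow(Add(Function('B')(620, 402), -348748), Rational(1, 2)) = Pow(Add(Add(402, Mul(-2, 620)), -348748), Rational(1, 2)) = Pow(Add(Add(402, -1240), -348748), Rational(1, 2)) = Pow(Add(-838, -348748), Rational(1, 2)) = Pow(-349586, Rational(1, 2)) = Mul(I, Pow(349586, Rational(1, 2)))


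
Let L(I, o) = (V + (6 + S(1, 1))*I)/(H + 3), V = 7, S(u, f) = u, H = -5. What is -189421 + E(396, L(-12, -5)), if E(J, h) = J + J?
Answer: -188629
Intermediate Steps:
L(I, o) = -7/2 - 7*I/2 (L(I, o) = (7 + (6 + 1)*I)/(-5 + 3) = (7 + 7*I)/(-2) = (7 + 7*I)*(-½) = -7/2 - 7*I/2)
E(J, h) = 2*J
-189421 + E(396, L(-12, -5)) = -189421 + 2*396 = -189421 + 792 = -188629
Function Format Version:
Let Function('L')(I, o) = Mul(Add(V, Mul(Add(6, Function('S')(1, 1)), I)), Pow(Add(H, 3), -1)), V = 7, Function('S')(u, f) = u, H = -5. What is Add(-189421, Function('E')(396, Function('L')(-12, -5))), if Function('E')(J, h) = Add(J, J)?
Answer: -188629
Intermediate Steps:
Function('L')(I, o) = Add(Rational(-7, 2), Mul(Rational(-7, 2), I)) (Function('L')(I, o) = Mul(Add(7, Mul(Add(6, 1), I)), Pow(Add(-5, 3), -1)) = Mul(Add(7, Mul(7, I)), Pow(-2, -1)) = Mul(Add(7, Mul(7, I)), Rational(-1, 2)) = Add(Rational(-7, 2), Mul(Rational(-7, 2), I)))
Function('E')(J, h) = Mul(2, J)
Add(-189421, Function('E')(396, Function('L')(-12, -5))) = Add(-189421, Mul(2, 396)) = Add(-189421, 792) = -188629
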